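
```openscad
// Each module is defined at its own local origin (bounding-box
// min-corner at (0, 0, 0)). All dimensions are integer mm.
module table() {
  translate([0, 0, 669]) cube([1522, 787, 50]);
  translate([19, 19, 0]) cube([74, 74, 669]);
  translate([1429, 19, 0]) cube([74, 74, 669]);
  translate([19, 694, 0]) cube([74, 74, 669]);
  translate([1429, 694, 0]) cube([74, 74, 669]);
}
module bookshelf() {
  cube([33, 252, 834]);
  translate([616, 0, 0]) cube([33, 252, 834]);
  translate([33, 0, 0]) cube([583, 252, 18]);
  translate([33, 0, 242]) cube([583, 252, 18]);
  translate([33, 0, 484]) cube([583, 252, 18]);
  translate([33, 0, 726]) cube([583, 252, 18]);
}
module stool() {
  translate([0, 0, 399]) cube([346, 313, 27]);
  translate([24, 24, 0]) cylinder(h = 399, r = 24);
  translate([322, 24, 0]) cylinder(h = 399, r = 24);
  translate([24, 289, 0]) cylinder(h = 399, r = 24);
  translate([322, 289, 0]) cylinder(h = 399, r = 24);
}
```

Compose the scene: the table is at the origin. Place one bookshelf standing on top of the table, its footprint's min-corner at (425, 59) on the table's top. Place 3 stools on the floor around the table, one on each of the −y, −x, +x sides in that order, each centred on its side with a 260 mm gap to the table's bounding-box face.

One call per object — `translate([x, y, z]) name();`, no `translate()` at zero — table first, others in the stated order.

table();
translate([425, 59, 719]) bookshelf();
translate([588, -573, 0]) stool();
translate([-606, 237, 0]) stool();
translate([1782, 237, 0]) stool();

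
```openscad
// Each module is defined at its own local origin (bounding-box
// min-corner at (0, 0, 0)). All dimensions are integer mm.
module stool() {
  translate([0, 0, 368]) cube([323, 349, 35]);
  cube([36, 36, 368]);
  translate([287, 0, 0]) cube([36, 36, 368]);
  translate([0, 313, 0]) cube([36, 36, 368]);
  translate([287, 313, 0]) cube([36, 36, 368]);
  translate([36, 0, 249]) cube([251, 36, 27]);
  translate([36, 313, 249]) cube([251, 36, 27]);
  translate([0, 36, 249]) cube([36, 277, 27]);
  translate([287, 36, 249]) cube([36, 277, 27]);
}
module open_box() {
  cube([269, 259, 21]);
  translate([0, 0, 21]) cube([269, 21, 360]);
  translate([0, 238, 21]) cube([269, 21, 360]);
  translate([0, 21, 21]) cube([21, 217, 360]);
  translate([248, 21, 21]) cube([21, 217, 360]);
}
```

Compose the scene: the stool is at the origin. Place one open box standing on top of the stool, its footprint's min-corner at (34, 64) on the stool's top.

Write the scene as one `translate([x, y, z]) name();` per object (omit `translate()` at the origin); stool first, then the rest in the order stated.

stool();
translate([34, 64, 403]) open_box();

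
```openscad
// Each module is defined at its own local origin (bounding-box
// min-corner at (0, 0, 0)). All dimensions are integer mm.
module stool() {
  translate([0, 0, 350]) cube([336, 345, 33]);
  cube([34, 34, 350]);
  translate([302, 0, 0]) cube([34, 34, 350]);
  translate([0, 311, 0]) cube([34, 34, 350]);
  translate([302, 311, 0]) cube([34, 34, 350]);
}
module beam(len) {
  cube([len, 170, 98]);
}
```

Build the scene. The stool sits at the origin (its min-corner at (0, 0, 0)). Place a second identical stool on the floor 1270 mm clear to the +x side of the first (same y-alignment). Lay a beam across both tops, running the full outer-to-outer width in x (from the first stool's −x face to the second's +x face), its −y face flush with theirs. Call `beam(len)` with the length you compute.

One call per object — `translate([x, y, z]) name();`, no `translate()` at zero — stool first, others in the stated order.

stool();
translate([1606, 0, 0]) stool();
translate([0, 0, 383]) beam(1942);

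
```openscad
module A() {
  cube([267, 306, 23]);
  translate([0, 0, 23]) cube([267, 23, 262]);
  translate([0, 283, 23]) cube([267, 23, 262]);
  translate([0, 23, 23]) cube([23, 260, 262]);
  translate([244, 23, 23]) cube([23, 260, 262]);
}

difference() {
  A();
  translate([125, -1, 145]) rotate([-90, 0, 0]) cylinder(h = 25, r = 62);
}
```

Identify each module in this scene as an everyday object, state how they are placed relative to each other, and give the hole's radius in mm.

A is an open box. The open box has a circular hole through its front wall. The hole's radius is 62 mm.

The subtracted cylinder has r = 62 mm.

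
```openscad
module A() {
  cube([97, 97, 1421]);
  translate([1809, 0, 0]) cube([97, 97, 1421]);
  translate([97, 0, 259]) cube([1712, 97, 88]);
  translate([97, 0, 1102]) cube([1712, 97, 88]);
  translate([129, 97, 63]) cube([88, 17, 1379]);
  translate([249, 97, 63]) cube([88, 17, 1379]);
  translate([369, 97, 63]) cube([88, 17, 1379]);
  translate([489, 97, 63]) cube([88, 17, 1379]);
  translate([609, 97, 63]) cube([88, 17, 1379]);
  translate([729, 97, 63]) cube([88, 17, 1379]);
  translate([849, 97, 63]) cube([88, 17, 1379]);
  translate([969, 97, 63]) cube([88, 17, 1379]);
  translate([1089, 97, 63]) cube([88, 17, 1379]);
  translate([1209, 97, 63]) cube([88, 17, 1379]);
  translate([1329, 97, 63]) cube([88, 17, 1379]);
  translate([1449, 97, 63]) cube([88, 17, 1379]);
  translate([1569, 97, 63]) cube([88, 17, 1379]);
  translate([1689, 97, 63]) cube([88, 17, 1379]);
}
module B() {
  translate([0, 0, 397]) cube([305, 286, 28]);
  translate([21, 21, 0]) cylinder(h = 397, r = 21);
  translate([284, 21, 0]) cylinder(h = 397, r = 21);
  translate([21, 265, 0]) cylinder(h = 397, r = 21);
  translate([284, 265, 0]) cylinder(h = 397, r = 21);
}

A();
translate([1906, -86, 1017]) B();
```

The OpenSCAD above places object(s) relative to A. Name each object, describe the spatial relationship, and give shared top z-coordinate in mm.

A is a fence section. B is a stool. The stool is beside the fence section with their tops flush at z = 1442. The shared top z-coordinate is 1442 mm.

Both tops at z = 1442 mm.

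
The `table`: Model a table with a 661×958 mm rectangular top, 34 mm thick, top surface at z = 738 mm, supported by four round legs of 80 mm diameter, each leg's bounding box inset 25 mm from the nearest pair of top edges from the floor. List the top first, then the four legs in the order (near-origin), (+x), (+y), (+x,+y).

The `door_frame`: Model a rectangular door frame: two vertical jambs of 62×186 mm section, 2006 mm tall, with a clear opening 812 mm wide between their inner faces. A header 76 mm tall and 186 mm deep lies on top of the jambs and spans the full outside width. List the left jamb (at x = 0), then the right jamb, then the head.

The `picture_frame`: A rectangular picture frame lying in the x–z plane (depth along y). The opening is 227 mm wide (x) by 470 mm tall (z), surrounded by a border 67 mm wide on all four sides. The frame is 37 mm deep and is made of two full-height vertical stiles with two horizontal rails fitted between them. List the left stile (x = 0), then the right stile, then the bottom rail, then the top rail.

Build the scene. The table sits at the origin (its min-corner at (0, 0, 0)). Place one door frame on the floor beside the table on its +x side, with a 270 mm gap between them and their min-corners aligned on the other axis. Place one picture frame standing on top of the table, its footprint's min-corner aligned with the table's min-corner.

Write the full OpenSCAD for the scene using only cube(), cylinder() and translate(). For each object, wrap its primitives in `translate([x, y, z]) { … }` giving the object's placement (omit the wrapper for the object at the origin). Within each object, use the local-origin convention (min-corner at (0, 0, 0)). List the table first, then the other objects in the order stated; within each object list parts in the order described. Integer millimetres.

translate([0, 0, 704]) cube([661, 958, 34]);
translate([65, 65, 0]) cylinder(h = 704, r = 40);
translate([596, 65, 0]) cylinder(h = 704, r = 40);
translate([65, 893, 0]) cylinder(h = 704, r = 40);
translate([596, 893, 0]) cylinder(h = 704, r = 40);
translate([931, 0, 0]) {
  cube([62, 186, 2006]);
  translate([874, 0, 0]) cube([62, 186, 2006]);
  translate([0, 0, 2006]) cube([936, 186, 76]);
}
translate([0, 0, 738]) {
  cube([67, 37, 604]);
  translate([294, 0, 0]) cube([67, 37, 604]);
  translate([67, 0, 0]) cube([227, 37, 67]);
  translate([67, 0, 537]) cube([227, 37, 67]);
}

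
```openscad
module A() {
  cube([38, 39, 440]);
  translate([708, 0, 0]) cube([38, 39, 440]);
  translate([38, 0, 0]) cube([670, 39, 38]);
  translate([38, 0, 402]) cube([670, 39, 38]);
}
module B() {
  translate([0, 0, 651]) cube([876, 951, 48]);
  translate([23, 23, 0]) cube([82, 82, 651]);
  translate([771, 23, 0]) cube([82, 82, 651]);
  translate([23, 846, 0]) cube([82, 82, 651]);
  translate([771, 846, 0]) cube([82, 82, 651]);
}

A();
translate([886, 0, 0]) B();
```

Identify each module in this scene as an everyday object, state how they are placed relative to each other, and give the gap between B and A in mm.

The table's nearest face is 140 mm from the picture frame's +x face.

A is a picture frame. B is a table. The table is on the floor beside the picture frame on its +x side. The gap between the table and the picture frame is 140 mm.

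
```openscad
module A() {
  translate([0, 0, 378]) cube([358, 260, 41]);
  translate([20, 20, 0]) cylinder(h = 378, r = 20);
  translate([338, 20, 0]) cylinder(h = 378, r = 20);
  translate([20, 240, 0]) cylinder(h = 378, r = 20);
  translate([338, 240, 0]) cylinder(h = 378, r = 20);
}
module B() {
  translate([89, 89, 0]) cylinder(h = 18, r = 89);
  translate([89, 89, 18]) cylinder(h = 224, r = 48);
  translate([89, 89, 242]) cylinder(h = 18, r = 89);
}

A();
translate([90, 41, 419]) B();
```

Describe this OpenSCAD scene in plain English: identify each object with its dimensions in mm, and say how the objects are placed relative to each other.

A is a four-legged stool. The seat is a 358×260×41 mm slab whose top surface is at z = 419 mm; four round legs, each 40 mm in diameter, run from the floor (z = 0) to the underside of the seat, each leg's axis is inset half a diameter from the nearest pair of seat edges (so the leg's bounding box is flush with the corner).

B is a spool: two coaxial disc flanges of radius 89 mm and thickness 18 mm, joined by a core cylinder of radius 48 mm and height 224 mm. The lower flange rests on z = 0 and the three cylinders share a vertical axis.

The spool is on top of the stool, centred.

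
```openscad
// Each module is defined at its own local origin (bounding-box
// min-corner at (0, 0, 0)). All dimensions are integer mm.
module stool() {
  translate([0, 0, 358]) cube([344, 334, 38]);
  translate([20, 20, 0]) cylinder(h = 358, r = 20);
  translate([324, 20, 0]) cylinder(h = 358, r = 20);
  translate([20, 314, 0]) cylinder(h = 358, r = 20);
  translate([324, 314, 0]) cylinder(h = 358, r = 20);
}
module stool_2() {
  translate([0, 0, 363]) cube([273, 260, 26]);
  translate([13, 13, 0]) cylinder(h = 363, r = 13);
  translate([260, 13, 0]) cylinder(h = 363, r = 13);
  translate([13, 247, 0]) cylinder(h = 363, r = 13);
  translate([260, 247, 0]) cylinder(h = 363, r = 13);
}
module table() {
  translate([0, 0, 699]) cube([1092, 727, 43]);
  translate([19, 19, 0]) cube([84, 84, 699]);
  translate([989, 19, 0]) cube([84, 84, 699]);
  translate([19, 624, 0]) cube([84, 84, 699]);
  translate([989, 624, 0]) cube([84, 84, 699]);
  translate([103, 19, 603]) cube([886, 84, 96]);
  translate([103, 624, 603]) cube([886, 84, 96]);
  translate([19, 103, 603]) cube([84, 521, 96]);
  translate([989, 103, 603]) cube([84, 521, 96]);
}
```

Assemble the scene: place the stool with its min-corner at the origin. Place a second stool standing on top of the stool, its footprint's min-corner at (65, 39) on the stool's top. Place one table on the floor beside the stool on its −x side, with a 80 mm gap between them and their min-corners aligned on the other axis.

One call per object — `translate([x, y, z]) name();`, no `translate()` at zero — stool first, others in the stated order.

stool();
translate([65, 39, 396]) stool_2();
translate([-1172, 0, 0]) table();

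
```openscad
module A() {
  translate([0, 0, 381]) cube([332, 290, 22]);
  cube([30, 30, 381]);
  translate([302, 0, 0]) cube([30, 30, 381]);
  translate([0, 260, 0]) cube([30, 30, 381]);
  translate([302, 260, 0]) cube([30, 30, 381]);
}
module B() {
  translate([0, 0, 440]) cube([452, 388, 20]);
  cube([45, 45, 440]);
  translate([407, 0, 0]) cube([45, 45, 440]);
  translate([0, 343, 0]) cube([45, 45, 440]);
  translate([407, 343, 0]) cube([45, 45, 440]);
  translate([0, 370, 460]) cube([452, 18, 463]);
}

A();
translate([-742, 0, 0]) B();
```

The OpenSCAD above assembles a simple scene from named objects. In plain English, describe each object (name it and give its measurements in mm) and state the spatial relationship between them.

A is a simple wooden stool: a rectangular seat 332 mm (x) by 290 mm (y), 22 mm thick, top face at z = 403 mm, on four square legs, each 30×30 mm in cross-section. The legs rest on z = 0, each flush with a corner of the seat.

B is a chair. The seat is a 452×388×20 mm slab with its top at z = 460 mm, on four 45×45 mm corner legs (flush with the seat edges, standing on z = 0). A flat backrest 18 mm thick, 463 mm tall, spans the full seat width and rises from the seat top along its +y edge, rear face flush with the rear of the seat.

The chair is on the floor beside the stool on its −x side.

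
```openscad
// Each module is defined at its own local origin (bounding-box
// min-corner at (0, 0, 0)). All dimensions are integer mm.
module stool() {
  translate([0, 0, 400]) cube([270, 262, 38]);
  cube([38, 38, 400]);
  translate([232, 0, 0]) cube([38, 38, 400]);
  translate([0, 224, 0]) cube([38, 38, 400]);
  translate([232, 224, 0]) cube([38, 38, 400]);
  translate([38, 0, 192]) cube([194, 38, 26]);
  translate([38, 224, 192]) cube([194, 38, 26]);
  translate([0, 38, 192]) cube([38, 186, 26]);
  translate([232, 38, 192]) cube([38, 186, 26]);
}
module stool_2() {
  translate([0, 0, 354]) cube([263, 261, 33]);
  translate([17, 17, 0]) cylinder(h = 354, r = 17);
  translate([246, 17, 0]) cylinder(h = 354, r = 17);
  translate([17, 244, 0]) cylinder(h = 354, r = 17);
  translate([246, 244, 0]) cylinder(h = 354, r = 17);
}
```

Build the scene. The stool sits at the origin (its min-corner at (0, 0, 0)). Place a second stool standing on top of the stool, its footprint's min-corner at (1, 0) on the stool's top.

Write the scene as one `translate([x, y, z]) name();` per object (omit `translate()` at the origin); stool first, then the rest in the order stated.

stool();
translate([1, 0, 438]) stool_2();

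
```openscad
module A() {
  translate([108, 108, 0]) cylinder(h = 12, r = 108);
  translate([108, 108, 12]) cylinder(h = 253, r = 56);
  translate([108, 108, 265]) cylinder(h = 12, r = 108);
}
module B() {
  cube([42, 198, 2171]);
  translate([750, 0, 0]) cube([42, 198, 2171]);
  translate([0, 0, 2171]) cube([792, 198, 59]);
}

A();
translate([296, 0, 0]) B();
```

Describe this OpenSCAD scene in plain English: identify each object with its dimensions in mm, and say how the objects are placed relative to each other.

A is a spool: two coaxial disc flanges of radius 108 mm and thickness 12 mm, joined by a core cylinder of radius 56 mm and height 253 mm. The lower flange rests on z = 0 and the three cylinders share a vertical axis.

B is a rectangular door frame: two vertical jambs of 42×198 mm section, 2171 mm tall, with a clear opening 708 mm wide between their inner faces. A header 59 mm tall and 198 mm deep lies on top of the jambs and spans the full outside width.

The door frame is on the floor beside the spool on its +x side.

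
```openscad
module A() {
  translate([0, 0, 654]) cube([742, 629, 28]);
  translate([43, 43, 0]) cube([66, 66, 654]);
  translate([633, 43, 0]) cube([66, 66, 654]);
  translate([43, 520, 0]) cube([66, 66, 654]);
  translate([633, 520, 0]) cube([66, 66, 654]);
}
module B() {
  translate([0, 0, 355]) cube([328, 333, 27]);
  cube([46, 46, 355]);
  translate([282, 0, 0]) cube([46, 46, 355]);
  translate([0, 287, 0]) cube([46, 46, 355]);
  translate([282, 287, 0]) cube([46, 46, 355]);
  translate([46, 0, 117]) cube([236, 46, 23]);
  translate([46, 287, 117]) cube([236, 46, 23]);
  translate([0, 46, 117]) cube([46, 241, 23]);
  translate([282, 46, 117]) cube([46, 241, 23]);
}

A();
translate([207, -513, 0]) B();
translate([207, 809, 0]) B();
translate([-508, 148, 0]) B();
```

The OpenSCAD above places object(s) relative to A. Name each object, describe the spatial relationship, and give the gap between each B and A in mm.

A is a table. B is a stool. Three stools sit around the table at the −y, +y, −x sides. The gap between each stool and the table is 180 mm.

Each stool's nearest face is 180 mm from the table's bounding box.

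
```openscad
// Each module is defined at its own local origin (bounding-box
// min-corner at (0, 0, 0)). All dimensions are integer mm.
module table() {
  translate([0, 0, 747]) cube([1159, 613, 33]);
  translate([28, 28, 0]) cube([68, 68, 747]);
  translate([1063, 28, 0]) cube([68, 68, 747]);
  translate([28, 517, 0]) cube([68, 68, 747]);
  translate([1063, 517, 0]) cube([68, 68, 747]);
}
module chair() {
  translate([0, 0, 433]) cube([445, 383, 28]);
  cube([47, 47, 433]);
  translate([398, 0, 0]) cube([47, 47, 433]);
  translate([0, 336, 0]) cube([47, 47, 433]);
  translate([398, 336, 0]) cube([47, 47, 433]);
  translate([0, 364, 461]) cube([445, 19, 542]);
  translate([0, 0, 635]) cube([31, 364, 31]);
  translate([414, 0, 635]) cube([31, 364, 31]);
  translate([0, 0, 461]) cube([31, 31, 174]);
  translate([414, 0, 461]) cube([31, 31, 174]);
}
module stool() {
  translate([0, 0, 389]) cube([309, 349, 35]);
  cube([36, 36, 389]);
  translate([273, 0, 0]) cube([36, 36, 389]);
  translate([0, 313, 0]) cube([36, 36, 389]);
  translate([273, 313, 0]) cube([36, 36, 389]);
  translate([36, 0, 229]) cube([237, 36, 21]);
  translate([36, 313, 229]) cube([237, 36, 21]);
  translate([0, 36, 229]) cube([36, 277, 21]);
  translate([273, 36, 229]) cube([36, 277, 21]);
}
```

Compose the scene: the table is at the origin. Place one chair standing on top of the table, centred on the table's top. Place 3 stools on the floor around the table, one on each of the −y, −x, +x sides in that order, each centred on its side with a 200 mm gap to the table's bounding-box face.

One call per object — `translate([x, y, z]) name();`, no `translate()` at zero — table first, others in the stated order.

table();
translate([357, 115, 780]) chair();
translate([425, -549, 0]) stool();
translate([-509, 132, 0]) stool();
translate([1359, 132, 0]) stool();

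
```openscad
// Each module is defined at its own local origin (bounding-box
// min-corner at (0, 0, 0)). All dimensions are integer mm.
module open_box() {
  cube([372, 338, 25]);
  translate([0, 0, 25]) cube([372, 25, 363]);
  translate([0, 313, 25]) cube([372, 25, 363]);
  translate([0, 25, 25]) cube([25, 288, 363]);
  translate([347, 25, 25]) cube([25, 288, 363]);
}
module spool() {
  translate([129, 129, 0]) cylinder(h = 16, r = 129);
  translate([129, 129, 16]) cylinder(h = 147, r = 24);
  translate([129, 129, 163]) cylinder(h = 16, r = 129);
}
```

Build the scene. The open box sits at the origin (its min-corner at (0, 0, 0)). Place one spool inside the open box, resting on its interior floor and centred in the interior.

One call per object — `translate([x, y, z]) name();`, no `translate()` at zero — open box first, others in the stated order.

open_box();
translate([57, 40, 25]) spool();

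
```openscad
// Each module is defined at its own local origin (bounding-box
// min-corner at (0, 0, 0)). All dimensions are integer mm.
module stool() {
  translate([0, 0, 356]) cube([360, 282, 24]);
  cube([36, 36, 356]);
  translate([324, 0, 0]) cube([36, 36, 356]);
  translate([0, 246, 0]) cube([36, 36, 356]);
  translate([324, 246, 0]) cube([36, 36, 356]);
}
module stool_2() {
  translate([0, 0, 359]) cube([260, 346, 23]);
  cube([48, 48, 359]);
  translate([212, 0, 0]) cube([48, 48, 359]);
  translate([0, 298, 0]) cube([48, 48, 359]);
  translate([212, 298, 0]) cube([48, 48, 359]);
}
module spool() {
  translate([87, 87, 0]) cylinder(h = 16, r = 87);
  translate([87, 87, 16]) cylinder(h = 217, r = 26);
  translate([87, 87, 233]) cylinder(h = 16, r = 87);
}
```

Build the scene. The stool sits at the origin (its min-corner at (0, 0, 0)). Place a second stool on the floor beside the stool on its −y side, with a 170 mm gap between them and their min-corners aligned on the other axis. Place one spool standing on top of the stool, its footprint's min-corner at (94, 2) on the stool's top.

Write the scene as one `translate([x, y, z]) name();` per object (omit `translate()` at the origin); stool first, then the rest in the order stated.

stool();
translate([0, -516, 0]) stool_2();
translate([94, 2, 380]) spool();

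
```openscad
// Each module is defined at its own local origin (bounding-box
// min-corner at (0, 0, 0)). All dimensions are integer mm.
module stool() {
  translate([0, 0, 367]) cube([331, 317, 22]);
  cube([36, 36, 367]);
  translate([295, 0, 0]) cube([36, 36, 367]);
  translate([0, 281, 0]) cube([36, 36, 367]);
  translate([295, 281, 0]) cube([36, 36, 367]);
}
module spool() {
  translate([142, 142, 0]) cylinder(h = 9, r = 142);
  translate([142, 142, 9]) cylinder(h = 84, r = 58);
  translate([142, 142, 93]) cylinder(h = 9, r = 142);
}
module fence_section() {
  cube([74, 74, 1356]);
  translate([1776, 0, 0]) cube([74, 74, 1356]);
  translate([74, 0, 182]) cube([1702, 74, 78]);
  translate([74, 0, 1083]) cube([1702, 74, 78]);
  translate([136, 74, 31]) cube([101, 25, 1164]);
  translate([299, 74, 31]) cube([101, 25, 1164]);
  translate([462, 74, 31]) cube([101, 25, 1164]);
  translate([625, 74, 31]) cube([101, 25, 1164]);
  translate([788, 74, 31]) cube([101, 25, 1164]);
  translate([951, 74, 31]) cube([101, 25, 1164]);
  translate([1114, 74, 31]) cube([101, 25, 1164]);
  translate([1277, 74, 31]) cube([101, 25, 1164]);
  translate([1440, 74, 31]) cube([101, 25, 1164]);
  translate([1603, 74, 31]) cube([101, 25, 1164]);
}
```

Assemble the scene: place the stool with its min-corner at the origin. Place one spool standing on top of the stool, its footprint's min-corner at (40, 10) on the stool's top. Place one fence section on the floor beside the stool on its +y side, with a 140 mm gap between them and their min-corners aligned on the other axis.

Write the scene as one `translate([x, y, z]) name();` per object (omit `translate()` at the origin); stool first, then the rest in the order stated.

stool();
translate([40, 10, 389]) spool();
translate([0, 457, 0]) fence_section();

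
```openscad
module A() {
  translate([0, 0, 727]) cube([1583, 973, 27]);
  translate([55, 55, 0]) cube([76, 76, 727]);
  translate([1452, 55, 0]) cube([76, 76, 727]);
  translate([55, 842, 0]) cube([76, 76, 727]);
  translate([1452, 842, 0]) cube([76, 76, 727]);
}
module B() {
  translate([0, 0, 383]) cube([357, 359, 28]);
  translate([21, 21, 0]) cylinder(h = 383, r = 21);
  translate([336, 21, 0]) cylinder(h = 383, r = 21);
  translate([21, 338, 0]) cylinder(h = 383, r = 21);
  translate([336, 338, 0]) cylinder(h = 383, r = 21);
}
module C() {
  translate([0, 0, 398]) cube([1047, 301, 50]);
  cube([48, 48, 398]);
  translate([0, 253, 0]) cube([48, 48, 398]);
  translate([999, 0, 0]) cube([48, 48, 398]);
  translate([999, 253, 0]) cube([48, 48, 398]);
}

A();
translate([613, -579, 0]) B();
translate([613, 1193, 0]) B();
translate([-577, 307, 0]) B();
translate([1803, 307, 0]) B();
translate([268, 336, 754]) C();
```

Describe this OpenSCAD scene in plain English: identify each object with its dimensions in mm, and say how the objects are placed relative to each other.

A is a table: top 1583 mm (x) × 973 mm (y), 27 mm thick, upper face at z = 754 mm, on four 76×76 mm square legs, each inset 55 mm from the nearest pair of top edges, running from z = 0 to the bottom of the top.

B is a four-legged stool. The seat is 357×359 mm, 28 mm thick, top at z = 411 mm. It stands on four round legs, each 42 mm in diameter, from z = 0 to the seat underside, each leg's axis is inset half a diameter from the nearest pair of seat edges (so the leg's bounding box is flush with the corner).

C is a long wooden bench with a 1047 mm (x) × 301 mm (y) seat, 50 mm thick, its top surface 448 mm above the floor. Four 48 mm square legs at the seat corners, flush with the edges, run from z = 0 to the seat underside.

Four stools sit around the table at the −y, +y, −x, +x sides. The bench is on top of the table, centred.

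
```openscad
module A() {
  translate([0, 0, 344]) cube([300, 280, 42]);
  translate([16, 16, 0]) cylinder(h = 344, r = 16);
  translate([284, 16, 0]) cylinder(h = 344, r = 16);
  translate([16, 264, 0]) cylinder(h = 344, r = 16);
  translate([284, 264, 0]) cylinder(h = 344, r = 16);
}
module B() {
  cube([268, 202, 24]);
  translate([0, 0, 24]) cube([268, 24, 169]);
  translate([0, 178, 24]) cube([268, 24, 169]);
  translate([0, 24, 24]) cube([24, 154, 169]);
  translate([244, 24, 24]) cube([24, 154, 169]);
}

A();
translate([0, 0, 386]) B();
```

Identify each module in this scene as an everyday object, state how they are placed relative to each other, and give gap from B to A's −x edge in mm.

The open box's min-x is at 0; the stool's min-x is 0; gap = 0 mm.

A is a stool. B is an open box. The open box is on top of the stool. The gap from the open box to the stool's −x edge is 0 mm.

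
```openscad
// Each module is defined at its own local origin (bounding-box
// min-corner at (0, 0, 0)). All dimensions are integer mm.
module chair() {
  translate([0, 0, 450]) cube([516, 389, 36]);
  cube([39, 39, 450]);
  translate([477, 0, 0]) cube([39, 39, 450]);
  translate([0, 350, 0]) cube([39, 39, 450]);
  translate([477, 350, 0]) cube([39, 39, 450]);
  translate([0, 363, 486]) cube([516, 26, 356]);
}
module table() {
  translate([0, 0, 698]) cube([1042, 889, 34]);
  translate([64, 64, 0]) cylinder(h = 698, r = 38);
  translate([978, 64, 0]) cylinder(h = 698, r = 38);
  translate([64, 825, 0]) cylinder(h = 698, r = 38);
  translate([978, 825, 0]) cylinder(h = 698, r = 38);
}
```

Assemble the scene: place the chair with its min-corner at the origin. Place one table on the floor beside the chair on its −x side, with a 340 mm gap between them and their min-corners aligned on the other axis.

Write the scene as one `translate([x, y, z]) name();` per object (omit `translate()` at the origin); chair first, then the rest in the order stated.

chair();
translate([-1382, 0, 0]) table();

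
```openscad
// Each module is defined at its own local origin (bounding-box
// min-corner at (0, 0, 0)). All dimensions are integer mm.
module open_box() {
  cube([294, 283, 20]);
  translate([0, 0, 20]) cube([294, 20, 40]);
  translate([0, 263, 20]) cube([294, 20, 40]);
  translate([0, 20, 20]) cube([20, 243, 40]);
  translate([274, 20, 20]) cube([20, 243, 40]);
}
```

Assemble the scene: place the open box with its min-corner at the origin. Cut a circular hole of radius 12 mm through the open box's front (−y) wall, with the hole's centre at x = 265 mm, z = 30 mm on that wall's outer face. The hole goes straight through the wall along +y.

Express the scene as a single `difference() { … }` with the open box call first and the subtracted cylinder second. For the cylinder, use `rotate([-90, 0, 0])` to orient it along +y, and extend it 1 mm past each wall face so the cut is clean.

difference() {
  open_box();
  translate([265, -1, 30]) rotate([-90, 0, 0]) cylinder(h = 22, r = 12);
}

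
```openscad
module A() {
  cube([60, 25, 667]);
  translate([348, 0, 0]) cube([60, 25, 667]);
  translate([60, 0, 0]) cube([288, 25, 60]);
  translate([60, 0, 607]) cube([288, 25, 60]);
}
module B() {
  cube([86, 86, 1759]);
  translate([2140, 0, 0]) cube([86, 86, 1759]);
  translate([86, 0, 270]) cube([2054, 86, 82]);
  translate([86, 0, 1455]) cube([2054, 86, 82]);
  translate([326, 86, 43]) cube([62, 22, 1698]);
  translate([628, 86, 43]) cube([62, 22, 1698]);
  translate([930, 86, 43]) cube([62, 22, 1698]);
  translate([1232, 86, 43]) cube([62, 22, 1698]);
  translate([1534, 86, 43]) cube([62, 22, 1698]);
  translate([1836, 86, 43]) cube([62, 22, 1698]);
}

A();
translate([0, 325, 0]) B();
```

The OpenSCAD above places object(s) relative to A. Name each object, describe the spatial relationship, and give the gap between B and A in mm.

A is a picture frame. B is a fence section. The fence section is on the floor beside the picture frame on its +y side. The gap between the fence section and the picture frame is 300 mm.

The fence section's nearest face is 300 mm from the picture frame's +y face.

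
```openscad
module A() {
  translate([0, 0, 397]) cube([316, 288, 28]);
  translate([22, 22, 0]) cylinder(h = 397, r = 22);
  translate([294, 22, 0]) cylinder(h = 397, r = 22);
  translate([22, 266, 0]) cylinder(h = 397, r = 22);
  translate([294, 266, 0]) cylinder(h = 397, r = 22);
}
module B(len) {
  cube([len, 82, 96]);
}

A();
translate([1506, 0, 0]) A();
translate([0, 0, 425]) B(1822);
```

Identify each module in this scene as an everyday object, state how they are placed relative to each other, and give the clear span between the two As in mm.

Second stool starts at x = 1506; first ends at x = 316; clear span = 1506 − 316 = 1190 mm.

A is a stool. B is a beam. A beam spans the tops of two stools. The clear span between the two stools is 1190 mm.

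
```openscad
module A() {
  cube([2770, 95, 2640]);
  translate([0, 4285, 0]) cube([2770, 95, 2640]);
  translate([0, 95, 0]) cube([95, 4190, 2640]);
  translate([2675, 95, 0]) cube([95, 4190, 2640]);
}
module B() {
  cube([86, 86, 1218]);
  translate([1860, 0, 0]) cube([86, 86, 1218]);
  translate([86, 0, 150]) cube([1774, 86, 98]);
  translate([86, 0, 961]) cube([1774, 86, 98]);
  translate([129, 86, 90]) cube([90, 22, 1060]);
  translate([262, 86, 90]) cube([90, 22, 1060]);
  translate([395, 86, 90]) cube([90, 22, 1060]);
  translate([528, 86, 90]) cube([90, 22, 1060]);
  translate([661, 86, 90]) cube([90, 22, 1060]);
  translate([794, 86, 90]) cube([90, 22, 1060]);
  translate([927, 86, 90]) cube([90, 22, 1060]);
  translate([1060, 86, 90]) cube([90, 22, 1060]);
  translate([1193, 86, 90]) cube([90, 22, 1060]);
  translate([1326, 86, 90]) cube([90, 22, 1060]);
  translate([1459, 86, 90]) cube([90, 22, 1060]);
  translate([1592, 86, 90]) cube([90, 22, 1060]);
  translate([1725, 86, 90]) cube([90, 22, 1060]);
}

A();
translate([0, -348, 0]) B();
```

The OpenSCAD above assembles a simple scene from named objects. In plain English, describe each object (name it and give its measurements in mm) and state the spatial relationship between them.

A is a box-shaped house frame (walls only): outside footprint 2770×4380 mm, wall height 2640 mm, wall thickness 95 mm. The two y-facing walls run the full x-width; the two x-facing walls fit between the inner faces of the y-facing walls.

B is a fence section. Two 86×86 mm posts, 1218 mm tall, stand on the floor with a clear span of 1774 mm between their inner faces. Two horizontal rails of 86×98 mm section span the gap between the posts with their undersides at z = 150 mm and z = 961 mm, flush with the posts' −y face. 13 pickets, each 90 mm wide, 22 mm thick and 1060 mm tall, are fixed to the +y face of the rails with their bottoms at z = 90 mm, evenly spaced across the span with equal gaps (rounded down to the nearest mm) at the −x end and between each pair — any rounding remainder accumulates at the +x end.

The fence section is on the floor beside the house frame on its −y side.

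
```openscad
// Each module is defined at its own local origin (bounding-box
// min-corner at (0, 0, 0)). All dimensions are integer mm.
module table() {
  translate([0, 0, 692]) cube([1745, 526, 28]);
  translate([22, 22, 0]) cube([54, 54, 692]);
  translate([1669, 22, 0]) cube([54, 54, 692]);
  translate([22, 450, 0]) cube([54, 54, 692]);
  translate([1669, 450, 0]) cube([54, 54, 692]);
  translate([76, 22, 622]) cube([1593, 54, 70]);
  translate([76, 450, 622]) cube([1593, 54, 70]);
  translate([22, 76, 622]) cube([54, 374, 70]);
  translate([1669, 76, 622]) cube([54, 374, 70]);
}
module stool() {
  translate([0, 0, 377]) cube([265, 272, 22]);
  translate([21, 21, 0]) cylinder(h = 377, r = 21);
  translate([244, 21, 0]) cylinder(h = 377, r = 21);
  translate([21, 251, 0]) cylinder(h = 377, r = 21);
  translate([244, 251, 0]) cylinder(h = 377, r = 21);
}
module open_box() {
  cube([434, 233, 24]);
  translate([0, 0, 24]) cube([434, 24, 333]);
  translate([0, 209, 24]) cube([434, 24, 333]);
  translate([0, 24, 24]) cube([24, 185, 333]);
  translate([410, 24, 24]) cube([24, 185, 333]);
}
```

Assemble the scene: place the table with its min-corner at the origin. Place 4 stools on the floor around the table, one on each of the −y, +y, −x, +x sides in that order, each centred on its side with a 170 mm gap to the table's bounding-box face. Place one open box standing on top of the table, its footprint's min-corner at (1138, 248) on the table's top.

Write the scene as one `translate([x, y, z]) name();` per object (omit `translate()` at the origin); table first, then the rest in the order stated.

table();
translate([740, -442, 0]) stool();
translate([740, 696, 0]) stool();
translate([-435, 127, 0]) stool();
translate([1915, 127, 0]) stool();
translate([1138, 248, 720]) open_box();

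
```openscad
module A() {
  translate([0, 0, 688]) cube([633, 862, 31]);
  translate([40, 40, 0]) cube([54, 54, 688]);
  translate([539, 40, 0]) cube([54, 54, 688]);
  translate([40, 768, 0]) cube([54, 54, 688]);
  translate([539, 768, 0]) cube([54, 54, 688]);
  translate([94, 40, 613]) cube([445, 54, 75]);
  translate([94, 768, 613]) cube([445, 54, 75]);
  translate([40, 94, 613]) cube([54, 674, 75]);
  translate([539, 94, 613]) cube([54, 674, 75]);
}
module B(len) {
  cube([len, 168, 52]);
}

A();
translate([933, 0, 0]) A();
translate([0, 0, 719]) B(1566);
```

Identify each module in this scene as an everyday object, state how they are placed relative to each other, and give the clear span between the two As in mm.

Second table starts at x = 933; first ends at x = 633; clear span = 933 − 633 = 300 mm.

A is a table. B is a beam. A beam spans the tops of two tables. The clear span between the two tables is 300 mm.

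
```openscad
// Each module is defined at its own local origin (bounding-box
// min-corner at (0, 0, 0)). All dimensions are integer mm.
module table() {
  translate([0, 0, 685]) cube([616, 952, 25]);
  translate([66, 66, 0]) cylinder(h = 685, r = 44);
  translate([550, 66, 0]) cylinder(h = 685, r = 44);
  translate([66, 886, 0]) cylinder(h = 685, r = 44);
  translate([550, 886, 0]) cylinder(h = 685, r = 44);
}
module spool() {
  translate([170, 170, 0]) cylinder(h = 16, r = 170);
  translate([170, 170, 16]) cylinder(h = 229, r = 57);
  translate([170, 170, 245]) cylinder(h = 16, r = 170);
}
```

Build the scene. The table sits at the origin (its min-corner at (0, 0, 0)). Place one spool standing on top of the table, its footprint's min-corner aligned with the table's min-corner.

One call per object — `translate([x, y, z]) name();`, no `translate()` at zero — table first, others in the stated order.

table();
translate([0, 0, 710]) spool();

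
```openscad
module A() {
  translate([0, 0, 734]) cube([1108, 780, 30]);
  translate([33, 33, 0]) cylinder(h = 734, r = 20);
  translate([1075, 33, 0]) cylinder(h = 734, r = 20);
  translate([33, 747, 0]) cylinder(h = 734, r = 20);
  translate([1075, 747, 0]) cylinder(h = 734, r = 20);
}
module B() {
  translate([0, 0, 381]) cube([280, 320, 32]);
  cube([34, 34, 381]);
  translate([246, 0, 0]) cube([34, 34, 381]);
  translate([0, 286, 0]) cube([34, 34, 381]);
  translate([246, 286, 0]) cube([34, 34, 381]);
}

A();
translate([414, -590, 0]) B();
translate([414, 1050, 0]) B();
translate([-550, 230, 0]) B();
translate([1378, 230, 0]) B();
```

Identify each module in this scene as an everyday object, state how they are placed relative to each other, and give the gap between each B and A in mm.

A is a table. B is a stool. Four stools sit around the table at the −y, +y, −x, +x sides. The gap between each stool and the table is 270 mm.

Each stool's nearest face is 270 mm from the table's bounding box.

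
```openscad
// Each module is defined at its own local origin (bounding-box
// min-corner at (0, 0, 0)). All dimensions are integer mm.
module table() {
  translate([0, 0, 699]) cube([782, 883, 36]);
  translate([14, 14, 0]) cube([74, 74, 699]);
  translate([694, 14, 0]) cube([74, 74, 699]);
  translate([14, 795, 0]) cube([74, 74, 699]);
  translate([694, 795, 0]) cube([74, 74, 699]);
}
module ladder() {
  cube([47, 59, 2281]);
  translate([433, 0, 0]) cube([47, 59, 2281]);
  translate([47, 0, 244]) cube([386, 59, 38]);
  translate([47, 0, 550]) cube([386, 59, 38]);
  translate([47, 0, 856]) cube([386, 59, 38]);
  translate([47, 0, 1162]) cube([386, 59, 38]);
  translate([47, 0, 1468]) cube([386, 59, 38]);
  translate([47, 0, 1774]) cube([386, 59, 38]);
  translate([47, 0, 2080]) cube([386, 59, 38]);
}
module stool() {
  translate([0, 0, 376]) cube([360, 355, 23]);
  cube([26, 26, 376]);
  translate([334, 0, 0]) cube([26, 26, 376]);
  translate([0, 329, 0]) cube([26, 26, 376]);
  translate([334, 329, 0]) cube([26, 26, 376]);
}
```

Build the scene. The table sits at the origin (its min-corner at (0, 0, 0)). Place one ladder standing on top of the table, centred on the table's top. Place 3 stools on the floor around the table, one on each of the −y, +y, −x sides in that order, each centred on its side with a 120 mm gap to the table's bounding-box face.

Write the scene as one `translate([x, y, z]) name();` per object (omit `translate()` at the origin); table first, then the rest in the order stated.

table();
translate([151, 412, 735]) ladder();
translate([211, -475, 0]) stool();
translate([211, 1003, 0]) stool();
translate([-480, 264, 0]) stool();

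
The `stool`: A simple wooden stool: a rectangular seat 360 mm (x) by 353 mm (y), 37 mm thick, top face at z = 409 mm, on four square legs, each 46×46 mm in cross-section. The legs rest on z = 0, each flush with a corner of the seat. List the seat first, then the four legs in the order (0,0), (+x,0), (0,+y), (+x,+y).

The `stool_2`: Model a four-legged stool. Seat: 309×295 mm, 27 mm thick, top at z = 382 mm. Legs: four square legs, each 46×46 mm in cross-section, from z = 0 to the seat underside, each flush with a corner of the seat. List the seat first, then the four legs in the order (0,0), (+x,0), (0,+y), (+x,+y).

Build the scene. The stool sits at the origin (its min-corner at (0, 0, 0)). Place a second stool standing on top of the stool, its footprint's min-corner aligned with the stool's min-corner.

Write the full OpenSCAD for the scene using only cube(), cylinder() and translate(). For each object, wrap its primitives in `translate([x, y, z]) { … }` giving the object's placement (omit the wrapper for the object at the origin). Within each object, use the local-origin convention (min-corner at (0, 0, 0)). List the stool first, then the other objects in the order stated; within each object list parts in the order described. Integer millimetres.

translate([0, 0, 372]) cube([360, 353, 37]);
cube([46, 46, 372]);
translate([314, 0, 0]) cube([46, 46, 372]);
translate([0, 307, 0]) cube([46, 46, 372]);
translate([314, 307, 0]) cube([46, 46, 372]);
translate([0, 0, 409]) {
  translate([0, 0, 355]) cube([309, 295, 27]);
  cube([46, 46, 355]);
  translate([263, 0, 0]) cube([46, 46, 355]);
  translate([0, 249, 0]) cube([46, 46, 355]);
  translate([263, 249, 0]) cube([46, 46, 355]);
}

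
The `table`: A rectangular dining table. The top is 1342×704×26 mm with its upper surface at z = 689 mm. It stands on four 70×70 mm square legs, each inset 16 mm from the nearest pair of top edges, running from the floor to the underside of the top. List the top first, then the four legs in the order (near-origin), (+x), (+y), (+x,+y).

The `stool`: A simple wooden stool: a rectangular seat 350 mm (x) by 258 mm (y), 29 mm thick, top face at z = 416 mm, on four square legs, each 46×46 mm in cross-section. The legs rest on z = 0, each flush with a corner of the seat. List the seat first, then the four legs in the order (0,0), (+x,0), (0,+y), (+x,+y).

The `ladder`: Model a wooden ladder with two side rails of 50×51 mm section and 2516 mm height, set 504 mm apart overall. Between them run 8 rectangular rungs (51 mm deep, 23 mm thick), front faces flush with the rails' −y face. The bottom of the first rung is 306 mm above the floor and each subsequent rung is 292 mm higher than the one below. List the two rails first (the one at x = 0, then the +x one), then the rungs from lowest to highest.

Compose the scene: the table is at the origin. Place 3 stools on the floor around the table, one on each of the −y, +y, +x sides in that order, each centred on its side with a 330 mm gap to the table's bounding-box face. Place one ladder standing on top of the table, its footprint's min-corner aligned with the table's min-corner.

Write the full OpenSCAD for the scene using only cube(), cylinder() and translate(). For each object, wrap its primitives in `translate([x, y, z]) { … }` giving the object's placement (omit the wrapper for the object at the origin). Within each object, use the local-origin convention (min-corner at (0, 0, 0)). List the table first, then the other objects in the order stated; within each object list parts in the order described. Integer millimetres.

translate([0, 0, 663]) cube([1342, 704, 26]);
translate([16, 16, 0]) cube([70, 70, 663]);
translate([1256, 16, 0]) cube([70, 70, 663]);
translate([16, 618, 0]) cube([70, 70, 663]);
translate([1256, 618, 0]) cube([70, 70, 663]);
translate([496, -588, 0]) {
  translate([0, 0, 387]) cube([350, 258, 29]);
  cube([46, 46, 387]);
  translate([304, 0, 0]) cube([46, 46, 387]);
  translate([0, 212, 0]) cube([46, 46, 387]);
  translate([304, 212, 0]) cube([46, 46, 387]);
}
translate([496, 1034, 0]) {
  translate([0, 0, 387]) cube([350, 258, 29]);
  cube([46, 46, 387]);
  translate([304, 0, 0]) cube([46, 46, 387]);
  translate([0, 212, 0]) cube([46, 46, 387]);
  translate([304, 212, 0]) cube([46, 46, 387]);
}
translate([1672, 223, 0]) {
  translate([0, 0, 387]) cube([350, 258, 29]);
  cube([46, 46, 387]);
  translate([304, 0, 0]) cube([46, 46, 387]);
  translate([0, 212, 0]) cube([46, 46, 387]);
  translate([304, 212, 0]) cube([46, 46, 387]);
}
translate([0, 0, 689]) {
  cube([50, 51, 2516]);
  translate([454, 0, 0]) cube([50, 51, 2516]);
  translate([50, 0, 306]) cube([404, 51, 23]);
  translate([50, 0, 598]) cube([404, 51, 23]);
  translate([50, 0, 890]) cube([404, 51, 23]);
  translate([50, 0, 1182]) cube([404, 51, 23]);
  translate([50, 0, 1474]) cube([404, 51, 23]);
  translate([50, 0, 1766]) cube([404, 51, 23]);
  translate([50, 0, 2058]) cube([404, 51, 23]);
  translate([50, 0, 2350]) cube([404, 51, 23]);
}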